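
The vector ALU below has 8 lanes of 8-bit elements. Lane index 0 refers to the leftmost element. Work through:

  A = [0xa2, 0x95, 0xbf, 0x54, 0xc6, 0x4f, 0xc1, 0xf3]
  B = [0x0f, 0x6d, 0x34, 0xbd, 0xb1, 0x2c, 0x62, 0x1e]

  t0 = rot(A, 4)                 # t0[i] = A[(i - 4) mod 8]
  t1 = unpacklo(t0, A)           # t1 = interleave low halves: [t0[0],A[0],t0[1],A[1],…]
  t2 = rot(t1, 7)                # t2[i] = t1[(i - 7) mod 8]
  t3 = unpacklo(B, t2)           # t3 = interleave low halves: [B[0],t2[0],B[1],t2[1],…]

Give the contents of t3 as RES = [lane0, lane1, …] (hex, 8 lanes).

RES = [0x0f, 0xa2, 0x6d, 0x4f, 0x34, 0x95, 0xbd, 0xc1]

  t0: c6 4f c1 f3 a2 95 bf 54
  t1: c6 a2 4f 95 c1 bf f3 54
  t2: a2 4f 95 c1 bf f3 54 c6
  t3: 0f a2 6d 4f 34 95 bd c1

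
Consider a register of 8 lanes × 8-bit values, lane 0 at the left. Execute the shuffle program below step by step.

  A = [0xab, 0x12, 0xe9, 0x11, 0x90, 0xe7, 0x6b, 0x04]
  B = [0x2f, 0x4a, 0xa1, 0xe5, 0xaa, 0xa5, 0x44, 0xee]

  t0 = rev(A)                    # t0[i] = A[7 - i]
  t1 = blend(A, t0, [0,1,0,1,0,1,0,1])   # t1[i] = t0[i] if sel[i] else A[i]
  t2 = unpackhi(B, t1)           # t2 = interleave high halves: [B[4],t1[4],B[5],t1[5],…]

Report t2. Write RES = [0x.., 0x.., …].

  t0: 04 6b e7 90 11 e9 12 ab
  t1: ab 6b e9 90 90 e9 6b ab
  t2: aa 90 a5 e9 44 6b ee ab

RES = [ 0xaa  0x90  0xa5  0xe9  0x44  0x6b  0xee  0xab ]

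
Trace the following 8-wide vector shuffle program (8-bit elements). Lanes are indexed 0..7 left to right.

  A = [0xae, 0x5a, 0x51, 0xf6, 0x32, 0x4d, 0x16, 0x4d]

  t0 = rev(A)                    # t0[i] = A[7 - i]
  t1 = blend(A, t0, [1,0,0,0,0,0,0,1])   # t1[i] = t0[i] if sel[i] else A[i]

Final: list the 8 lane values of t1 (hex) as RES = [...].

→ t0 |4d|16|4d|32|f6|51|5a|ae|
→ t1 |4d|5a|51|f6|32|4d|16|ae|

RES = [0x4d, 0x5a, 0x51, 0xf6, 0x32, 0x4d, 0x16, 0xae]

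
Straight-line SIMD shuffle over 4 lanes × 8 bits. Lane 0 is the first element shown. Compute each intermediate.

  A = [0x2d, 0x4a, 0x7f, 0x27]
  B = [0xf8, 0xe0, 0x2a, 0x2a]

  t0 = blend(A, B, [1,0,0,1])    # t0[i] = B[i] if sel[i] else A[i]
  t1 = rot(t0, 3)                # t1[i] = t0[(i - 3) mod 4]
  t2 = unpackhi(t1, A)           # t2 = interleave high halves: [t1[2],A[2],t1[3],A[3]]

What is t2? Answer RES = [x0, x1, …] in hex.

RES = [0x2a, 0x7f, 0xf8, 0x27]

  t0: f8 4a 7f 2a
  t1: 4a 7f 2a f8
  t2: 2a 7f f8 27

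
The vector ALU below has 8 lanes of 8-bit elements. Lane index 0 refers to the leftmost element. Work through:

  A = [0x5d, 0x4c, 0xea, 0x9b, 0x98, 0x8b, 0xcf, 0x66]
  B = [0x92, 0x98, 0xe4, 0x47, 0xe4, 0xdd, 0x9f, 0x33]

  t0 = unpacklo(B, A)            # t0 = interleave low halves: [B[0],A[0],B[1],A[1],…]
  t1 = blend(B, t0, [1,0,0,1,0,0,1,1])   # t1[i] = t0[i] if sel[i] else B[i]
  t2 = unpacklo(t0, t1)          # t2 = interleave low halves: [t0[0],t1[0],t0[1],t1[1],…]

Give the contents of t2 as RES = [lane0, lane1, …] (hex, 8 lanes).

RES = [ 0x92  0x92  0x5d  0x98  0x98  0xe4  0x4c  0x4c ]

→ t0 |92|5d|98|4c|e4|ea|47|9b|
→ t1 |92|98|e4|4c|e4|dd|47|9b|
→ t2 |92|92|5d|98|98|e4|4c|4c|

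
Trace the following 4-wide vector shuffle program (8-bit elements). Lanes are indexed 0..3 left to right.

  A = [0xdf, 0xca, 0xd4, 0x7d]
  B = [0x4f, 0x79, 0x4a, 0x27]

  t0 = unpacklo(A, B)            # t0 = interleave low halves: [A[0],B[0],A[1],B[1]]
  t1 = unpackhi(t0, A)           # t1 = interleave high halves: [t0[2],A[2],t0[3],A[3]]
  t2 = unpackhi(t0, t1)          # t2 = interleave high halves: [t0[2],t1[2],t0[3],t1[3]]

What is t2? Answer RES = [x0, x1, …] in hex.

RES = [ 0xca  0x79  0x79  0x7d ]

→ t0 |df|4f|ca|79|
→ t1 |ca|d4|79|7d|
→ t2 |ca|79|79|7d|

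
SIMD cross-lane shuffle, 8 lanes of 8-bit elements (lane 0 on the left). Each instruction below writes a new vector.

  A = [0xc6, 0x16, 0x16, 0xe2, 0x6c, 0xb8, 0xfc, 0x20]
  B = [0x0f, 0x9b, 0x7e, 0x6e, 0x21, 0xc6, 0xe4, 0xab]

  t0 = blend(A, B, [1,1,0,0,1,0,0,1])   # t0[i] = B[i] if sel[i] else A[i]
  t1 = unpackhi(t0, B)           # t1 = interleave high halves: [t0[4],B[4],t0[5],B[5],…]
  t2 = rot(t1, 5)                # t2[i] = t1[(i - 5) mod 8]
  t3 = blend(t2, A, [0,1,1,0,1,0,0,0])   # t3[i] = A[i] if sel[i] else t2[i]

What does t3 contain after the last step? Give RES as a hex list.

t0 = [0x0f, 0x9b, 0x16, 0xe2, 0x21, 0xb8, 0xfc, 0xab]
t1 = [0x21, 0x21, 0xb8, 0xc6, 0xfc, 0xe4, 0xab, 0xab]
t2 = [0xc6, 0xfc, 0xe4, 0xab, 0xab, 0x21, 0x21, 0xb8]
t3 = [0xc6, 0x16, 0x16, 0xab, 0x6c, 0x21, 0x21, 0xb8]

RES = [0xc6, 0x16, 0x16, 0xab, 0x6c, 0x21, 0x21, 0xb8]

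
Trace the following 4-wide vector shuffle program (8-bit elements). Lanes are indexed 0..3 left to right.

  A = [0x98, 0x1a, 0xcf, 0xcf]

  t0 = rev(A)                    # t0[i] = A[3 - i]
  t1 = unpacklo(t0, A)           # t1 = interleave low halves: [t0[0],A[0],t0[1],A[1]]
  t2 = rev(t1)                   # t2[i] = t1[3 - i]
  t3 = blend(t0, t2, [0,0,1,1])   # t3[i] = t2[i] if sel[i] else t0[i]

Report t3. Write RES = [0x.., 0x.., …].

t0 = [0xcf, 0xcf, 0x1a, 0x98]
t1 = [0xcf, 0x98, 0xcf, 0x1a]
t2 = [0x1a, 0xcf, 0x98, 0xcf]
t3 = [0xcf, 0xcf, 0x98, 0xcf]

RES = [ 0xcf  0xcf  0x98  0xcf ]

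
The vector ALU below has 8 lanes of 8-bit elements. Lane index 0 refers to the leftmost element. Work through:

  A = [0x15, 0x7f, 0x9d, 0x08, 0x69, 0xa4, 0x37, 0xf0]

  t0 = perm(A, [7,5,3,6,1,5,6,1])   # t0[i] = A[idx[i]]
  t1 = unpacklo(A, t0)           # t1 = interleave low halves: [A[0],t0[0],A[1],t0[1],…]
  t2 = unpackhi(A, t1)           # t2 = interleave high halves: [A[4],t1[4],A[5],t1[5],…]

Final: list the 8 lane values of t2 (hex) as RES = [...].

t0 = [0xf0, 0xa4, 0x08, 0x37, 0x7f, 0xa4, 0x37, 0x7f]
t1 = [0x15, 0xf0, 0x7f, 0xa4, 0x9d, 0x08, 0x08, 0x37]
t2 = [0x69, 0x9d, 0xa4, 0x08, 0x37, 0x08, 0xf0, 0x37]

RES = [0x69, 0x9d, 0xa4, 0x08, 0x37, 0x08, 0xf0, 0x37]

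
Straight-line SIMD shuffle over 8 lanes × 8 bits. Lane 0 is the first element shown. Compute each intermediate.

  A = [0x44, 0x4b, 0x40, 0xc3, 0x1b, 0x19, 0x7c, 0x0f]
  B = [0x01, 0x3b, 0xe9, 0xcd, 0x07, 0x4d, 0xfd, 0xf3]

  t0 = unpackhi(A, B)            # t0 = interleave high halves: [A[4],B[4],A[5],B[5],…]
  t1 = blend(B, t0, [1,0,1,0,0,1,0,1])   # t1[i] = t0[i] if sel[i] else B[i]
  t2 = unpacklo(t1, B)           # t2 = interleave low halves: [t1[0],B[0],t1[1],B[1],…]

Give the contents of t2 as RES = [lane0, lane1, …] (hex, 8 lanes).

RES = [ 0x1b  0x01  0x3b  0x3b  0x19  0xe9  0xcd  0xcd ]

t0 = [0x1b, 0x07, 0x19, 0x4d, 0x7c, 0xfd, 0x0f, 0xf3]
t1 = [0x1b, 0x3b, 0x19, 0xcd, 0x07, 0xfd, 0xfd, 0xf3]
t2 = [0x1b, 0x01, 0x3b, 0x3b, 0x19, 0xe9, 0xcd, 0xcd]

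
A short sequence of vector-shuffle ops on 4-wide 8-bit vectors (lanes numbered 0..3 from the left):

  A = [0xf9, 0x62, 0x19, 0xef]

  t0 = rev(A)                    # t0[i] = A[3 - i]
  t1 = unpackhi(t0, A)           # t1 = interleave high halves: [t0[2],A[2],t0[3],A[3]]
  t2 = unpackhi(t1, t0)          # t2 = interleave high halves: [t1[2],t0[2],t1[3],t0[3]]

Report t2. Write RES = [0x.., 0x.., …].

→ t0 |ef|19|62|f9|
→ t1 |62|19|f9|ef|
→ t2 |f9|62|ef|f9|

RES = [ 0xf9  0x62  0xef  0xf9 ]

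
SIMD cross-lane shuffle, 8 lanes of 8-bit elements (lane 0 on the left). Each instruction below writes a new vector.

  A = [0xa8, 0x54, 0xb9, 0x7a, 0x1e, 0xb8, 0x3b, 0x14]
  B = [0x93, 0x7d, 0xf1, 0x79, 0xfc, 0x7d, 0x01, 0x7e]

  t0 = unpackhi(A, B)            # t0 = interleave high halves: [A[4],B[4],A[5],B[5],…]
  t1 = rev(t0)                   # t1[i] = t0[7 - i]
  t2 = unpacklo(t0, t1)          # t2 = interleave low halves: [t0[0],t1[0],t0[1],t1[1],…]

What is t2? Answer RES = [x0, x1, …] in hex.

RES = [ 0x1e  0x7e  0xfc  0x14  0xb8  0x01  0x7d  0x3b ]

t0 = [0x1e, 0xfc, 0xb8, 0x7d, 0x3b, 0x01, 0x14, 0x7e]
t1 = [0x7e, 0x14, 0x01, 0x3b, 0x7d, 0xb8, 0xfc, 0x1e]
t2 = [0x1e, 0x7e, 0xfc, 0x14, 0xb8, 0x01, 0x7d, 0x3b]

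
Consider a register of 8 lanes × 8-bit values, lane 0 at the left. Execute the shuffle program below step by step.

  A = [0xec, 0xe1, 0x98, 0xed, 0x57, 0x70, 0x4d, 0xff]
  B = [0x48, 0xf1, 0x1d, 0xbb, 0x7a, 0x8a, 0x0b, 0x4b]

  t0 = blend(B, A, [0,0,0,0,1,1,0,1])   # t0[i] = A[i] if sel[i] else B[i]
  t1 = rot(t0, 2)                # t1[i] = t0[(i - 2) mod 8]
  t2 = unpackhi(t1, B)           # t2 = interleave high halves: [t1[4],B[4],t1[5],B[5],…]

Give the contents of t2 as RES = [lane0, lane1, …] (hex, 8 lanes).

→ t0 |48|f1|1d|bb|57|70|0b|ff|
→ t1 |0b|ff|48|f1|1d|bb|57|70|
→ t2 |1d|7a|bb|8a|57|0b|70|4b|

RES = [ 0x1d  0x7a  0xbb  0x8a  0x57  0x0b  0x70  0x4b ]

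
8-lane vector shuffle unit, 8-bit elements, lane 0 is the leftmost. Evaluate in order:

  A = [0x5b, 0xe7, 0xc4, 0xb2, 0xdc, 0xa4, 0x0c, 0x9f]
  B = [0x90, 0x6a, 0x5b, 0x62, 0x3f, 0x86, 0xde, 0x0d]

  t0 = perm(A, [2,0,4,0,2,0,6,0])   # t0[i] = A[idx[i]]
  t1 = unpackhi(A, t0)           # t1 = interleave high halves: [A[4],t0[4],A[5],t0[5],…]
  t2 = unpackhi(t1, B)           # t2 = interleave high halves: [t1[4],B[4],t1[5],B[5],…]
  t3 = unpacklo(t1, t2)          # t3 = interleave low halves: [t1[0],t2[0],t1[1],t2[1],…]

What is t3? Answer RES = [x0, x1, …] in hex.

→ t0 |c4|5b|dc|5b|c4|5b|0c|5b|
→ t1 |dc|c4|a4|5b|0c|0c|9f|5b|
→ t2 |0c|3f|0c|86|9f|de|5b|0d|
→ t3 |dc|0c|c4|3f|a4|0c|5b|86|

RES = [ 0xdc  0x0c  0xc4  0x3f  0xa4  0x0c  0x5b  0x86 ]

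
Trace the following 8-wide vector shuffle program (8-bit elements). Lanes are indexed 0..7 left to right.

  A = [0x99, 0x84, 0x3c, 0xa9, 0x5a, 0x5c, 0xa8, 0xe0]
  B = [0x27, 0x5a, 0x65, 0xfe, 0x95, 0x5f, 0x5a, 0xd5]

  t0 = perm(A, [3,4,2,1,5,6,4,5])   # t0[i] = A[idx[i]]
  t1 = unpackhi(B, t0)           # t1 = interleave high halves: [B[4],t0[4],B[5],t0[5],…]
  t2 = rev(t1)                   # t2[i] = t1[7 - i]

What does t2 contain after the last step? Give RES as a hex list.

RES = [0x5c, 0xd5, 0x5a, 0x5a, 0xa8, 0x5f, 0x5c, 0x95]

  t0: a9 5a 3c 84 5c a8 5a 5c
  t1: 95 5c 5f a8 5a 5a d5 5c
  t2: 5c d5 5a 5a a8 5f 5c 95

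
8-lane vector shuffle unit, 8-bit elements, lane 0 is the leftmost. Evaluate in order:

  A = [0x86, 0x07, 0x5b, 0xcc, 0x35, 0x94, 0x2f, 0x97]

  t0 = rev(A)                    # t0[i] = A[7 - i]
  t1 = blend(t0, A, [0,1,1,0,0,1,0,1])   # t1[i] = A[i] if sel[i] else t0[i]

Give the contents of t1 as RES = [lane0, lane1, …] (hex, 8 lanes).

RES = [0x97, 0x07, 0x5b, 0x35, 0xcc, 0x94, 0x07, 0x97]

  t0: 97 2f 94 35 cc 5b 07 86
  t1: 97 07 5b 35 cc 94 07 97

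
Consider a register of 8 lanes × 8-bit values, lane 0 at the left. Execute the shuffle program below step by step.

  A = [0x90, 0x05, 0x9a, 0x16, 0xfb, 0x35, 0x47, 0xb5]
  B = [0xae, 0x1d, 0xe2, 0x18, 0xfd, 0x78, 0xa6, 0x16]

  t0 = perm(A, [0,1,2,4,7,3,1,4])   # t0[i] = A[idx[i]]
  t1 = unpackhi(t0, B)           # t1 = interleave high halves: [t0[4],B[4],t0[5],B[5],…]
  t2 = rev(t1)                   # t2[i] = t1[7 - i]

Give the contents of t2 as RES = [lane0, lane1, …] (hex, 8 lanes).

→ t0 |90|05|9a|fb|b5|16|05|fb|
→ t1 |b5|fd|16|78|05|a6|fb|16|
→ t2 |16|fb|a6|05|78|16|fd|b5|

RES = [0x16, 0xfb, 0xa6, 0x05, 0x78, 0x16, 0xfd, 0xb5]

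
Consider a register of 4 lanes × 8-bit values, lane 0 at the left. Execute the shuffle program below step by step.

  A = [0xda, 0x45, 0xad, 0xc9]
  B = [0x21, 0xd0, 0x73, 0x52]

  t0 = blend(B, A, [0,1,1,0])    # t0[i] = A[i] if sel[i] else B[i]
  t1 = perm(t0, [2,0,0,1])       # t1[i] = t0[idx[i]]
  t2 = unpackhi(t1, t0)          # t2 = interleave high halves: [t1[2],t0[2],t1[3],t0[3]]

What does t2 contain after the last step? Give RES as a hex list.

RES = [0x21, 0xad, 0x45, 0x52]

  t0: 21 45 ad 52
  t1: ad 21 21 45
  t2: 21 ad 45 52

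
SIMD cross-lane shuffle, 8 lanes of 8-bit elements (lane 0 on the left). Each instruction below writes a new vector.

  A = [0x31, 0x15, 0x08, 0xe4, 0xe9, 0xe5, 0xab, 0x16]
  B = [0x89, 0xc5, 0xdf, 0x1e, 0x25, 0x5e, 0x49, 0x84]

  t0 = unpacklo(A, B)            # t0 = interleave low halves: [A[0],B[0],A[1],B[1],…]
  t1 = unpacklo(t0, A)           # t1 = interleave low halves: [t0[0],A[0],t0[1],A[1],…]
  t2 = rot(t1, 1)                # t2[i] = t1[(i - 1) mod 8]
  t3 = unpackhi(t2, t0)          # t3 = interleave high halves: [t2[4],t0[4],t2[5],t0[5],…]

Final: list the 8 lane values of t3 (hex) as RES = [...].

t0 = [0x31, 0x89, 0x15, 0xc5, 0x08, 0xdf, 0xe4, 0x1e]
t1 = [0x31, 0x31, 0x89, 0x15, 0x15, 0x08, 0xc5, 0xe4]
t2 = [0xe4, 0x31, 0x31, 0x89, 0x15, 0x15, 0x08, 0xc5]
t3 = [0x15, 0x08, 0x15, 0xdf, 0x08, 0xe4, 0xc5, 0x1e]

RES = [0x15, 0x08, 0x15, 0xdf, 0x08, 0xe4, 0xc5, 0x1e]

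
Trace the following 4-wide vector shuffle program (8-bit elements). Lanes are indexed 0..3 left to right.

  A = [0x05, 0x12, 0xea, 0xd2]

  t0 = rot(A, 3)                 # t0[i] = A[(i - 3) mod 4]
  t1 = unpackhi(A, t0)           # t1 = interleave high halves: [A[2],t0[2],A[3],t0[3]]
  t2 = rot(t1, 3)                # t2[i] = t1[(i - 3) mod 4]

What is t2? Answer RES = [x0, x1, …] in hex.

→ t0 |12|ea|d2|05|
→ t1 |ea|d2|d2|05|
→ t2 |d2|d2|05|ea|

RES = [0xd2, 0xd2, 0x05, 0xea]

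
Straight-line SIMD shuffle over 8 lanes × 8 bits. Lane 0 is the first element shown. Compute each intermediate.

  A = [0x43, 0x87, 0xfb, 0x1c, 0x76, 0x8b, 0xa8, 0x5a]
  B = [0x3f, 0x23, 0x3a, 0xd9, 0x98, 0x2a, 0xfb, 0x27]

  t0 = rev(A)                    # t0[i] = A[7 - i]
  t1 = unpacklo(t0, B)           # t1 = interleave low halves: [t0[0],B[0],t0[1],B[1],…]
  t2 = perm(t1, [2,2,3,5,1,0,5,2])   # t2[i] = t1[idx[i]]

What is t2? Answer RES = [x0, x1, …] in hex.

RES = [ 0xa8  0xa8  0x23  0x3a  0x3f  0x5a  0x3a  0xa8 ]

  t0: 5a a8 8b 76 1c fb 87 43
  t1: 5a 3f a8 23 8b 3a 76 d9
  t2: a8 a8 23 3a 3f 5a 3a a8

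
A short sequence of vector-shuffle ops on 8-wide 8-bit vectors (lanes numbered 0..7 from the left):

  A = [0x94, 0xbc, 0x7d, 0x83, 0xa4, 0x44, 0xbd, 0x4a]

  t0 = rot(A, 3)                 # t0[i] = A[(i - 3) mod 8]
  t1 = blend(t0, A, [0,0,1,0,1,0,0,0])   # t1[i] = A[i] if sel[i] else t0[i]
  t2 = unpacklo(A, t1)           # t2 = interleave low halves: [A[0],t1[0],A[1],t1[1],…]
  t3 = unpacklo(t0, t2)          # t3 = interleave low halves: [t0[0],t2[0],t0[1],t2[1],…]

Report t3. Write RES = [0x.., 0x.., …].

t0 = [0x44, 0xbd, 0x4a, 0x94, 0xbc, 0x7d, 0x83, 0xa4]
t1 = [0x44, 0xbd, 0x7d, 0x94, 0xa4, 0x7d, 0x83, 0xa4]
t2 = [0x94, 0x44, 0xbc, 0xbd, 0x7d, 0x7d, 0x83, 0x94]
t3 = [0x44, 0x94, 0xbd, 0x44, 0x4a, 0xbc, 0x94, 0xbd]

RES = [0x44, 0x94, 0xbd, 0x44, 0x4a, 0xbc, 0x94, 0xbd]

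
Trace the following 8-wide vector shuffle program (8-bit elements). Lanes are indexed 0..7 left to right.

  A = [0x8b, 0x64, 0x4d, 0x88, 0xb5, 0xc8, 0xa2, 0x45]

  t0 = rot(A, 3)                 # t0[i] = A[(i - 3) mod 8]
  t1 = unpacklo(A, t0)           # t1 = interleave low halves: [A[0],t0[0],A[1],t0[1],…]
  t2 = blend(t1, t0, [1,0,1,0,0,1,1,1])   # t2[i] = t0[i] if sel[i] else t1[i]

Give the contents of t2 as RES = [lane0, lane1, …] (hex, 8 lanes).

RES = [0xc8, 0xc8, 0x45, 0xa2, 0x4d, 0x4d, 0x88, 0xb5]

→ t0 |c8|a2|45|8b|64|4d|88|b5|
→ t1 |8b|c8|64|a2|4d|45|88|8b|
→ t2 |c8|c8|45|a2|4d|4d|88|b5|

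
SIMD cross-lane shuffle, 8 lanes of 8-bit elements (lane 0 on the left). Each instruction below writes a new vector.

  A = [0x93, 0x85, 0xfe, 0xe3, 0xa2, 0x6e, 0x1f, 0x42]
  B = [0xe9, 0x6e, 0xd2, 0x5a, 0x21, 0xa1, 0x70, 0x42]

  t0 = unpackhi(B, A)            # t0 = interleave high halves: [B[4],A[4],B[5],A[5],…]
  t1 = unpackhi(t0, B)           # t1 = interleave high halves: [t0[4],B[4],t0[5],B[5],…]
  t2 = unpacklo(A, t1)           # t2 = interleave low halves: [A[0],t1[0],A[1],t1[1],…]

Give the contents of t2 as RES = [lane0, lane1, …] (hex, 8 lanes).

→ t0 |21|a2|a1|6e|70|1f|42|42|
→ t1 |70|21|1f|a1|42|70|42|42|
→ t2 |93|70|85|21|fe|1f|e3|a1|

RES = [0x93, 0x70, 0x85, 0x21, 0xfe, 0x1f, 0xe3, 0xa1]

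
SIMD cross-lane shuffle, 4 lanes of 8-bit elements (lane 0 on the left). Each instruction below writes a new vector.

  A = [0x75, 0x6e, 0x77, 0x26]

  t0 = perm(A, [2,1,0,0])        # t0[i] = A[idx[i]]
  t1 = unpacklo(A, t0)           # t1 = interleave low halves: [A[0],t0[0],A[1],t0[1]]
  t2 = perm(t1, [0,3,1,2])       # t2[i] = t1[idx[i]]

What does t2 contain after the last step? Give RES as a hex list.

  t0: 77 6e 75 75
  t1: 75 77 6e 6e
  t2: 75 6e 77 6e

RES = [0x75, 0x6e, 0x77, 0x6e]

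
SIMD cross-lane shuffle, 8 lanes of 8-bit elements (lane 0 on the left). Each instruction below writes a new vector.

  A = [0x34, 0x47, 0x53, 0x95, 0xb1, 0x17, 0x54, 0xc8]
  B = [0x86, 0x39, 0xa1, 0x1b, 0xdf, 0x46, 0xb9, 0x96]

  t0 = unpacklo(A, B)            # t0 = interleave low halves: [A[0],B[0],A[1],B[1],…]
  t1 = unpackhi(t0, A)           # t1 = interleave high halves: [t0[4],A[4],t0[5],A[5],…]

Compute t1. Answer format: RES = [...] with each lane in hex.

RES = [ 0x53  0xb1  0xa1  0x17  0x95  0x54  0x1b  0xc8 ]

t0 = [0x34, 0x86, 0x47, 0x39, 0x53, 0xa1, 0x95, 0x1b]
t1 = [0x53, 0xb1, 0xa1, 0x17, 0x95, 0x54, 0x1b, 0xc8]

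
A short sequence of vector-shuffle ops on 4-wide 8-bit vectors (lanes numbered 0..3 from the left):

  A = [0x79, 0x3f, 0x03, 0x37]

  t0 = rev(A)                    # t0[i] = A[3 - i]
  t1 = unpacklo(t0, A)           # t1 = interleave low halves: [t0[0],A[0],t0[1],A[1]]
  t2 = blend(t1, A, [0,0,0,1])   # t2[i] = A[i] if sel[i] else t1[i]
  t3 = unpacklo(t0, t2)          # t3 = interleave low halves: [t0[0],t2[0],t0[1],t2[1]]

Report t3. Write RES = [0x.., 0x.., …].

RES = [ 0x37  0x37  0x03  0x79 ]

t0 = [0x37, 0x03, 0x3f, 0x79]
t1 = [0x37, 0x79, 0x03, 0x3f]
t2 = [0x37, 0x79, 0x03, 0x37]
t3 = [0x37, 0x37, 0x03, 0x79]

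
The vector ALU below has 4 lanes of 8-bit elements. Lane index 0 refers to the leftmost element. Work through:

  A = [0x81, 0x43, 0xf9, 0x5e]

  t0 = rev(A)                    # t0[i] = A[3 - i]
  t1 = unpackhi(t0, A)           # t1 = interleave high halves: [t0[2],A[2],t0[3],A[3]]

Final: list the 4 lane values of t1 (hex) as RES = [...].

  t0: 5e f9 43 81
  t1: 43 f9 81 5e

RES = [ 0x43  0xf9  0x81  0x5e ]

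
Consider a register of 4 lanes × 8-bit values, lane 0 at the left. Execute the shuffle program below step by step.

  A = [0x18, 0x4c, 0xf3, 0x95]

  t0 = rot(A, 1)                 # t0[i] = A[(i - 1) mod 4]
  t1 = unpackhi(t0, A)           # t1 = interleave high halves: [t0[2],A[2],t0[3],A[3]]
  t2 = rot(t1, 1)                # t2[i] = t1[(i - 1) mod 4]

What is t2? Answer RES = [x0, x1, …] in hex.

RES = [ 0x95  0x4c  0xf3  0xf3 ]

→ t0 |95|18|4c|f3|
→ t1 |4c|f3|f3|95|
→ t2 |95|4c|f3|f3|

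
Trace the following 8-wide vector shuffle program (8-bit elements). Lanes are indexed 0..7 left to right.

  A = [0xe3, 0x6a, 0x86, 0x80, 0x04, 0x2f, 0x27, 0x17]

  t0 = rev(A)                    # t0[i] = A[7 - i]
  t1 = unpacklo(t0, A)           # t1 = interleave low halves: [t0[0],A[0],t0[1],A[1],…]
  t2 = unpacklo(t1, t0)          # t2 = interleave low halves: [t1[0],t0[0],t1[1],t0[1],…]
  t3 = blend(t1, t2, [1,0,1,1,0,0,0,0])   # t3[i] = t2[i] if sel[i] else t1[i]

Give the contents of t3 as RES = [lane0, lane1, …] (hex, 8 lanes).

t0 = [0x17, 0x27, 0x2f, 0x04, 0x80, 0x86, 0x6a, 0xe3]
t1 = [0x17, 0xe3, 0x27, 0x6a, 0x2f, 0x86, 0x04, 0x80]
t2 = [0x17, 0x17, 0xe3, 0x27, 0x27, 0x2f, 0x6a, 0x04]
t3 = [0x17, 0xe3, 0xe3, 0x27, 0x2f, 0x86, 0x04, 0x80]

RES = [0x17, 0xe3, 0xe3, 0x27, 0x2f, 0x86, 0x04, 0x80]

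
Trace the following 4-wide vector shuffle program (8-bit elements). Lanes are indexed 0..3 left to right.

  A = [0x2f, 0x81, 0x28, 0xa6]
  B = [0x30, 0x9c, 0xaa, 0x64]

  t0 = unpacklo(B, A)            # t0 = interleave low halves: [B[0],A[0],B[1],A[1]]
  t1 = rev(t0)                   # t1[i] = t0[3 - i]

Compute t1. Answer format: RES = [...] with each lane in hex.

  t0: 30 2f 9c 81
  t1: 81 9c 2f 30

RES = [0x81, 0x9c, 0x2f, 0x30]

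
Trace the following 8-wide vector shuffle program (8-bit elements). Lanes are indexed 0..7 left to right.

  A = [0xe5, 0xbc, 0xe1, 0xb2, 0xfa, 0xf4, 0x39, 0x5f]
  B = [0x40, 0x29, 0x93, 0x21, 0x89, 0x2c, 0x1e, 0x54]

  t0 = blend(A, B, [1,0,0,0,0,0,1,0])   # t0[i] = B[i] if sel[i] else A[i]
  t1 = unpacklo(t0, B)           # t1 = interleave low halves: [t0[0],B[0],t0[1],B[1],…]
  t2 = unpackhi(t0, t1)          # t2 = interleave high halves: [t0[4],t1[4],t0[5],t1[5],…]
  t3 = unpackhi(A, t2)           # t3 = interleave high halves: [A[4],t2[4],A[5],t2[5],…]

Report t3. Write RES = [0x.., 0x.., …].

RES = [ 0xfa  0x1e  0xf4  0xb2  0x39  0x5f  0x5f  0x21 ]

t0 = [0x40, 0xbc, 0xe1, 0xb2, 0xfa, 0xf4, 0x1e, 0x5f]
t1 = [0x40, 0x40, 0xbc, 0x29, 0xe1, 0x93, 0xb2, 0x21]
t2 = [0xfa, 0xe1, 0xf4, 0x93, 0x1e, 0xb2, 0x5f, 0x21]
t3 = [0xfa, 0x1e, 0xf4, 0xb2, 0x39, 0x5f, 0x5f, 0x21]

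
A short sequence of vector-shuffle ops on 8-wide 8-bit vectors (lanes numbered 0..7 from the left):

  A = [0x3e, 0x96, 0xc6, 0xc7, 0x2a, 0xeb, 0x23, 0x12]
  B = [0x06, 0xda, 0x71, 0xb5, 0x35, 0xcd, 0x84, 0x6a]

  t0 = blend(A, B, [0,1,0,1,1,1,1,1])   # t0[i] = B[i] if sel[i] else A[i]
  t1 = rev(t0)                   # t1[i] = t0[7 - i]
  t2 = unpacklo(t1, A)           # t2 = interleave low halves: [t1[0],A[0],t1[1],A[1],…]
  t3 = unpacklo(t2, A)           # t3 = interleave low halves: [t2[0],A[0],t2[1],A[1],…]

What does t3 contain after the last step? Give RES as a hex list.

RES = [0x6a, 0x3e, 0x3e, 0x96, 0x84, 0xc6, 0x96, 0xc7]

t0 = [0x3e, 0xda, 0xc6, 0xb5, 0x35, 0xcd, 0x84, 0x6a]
t1 = [0x6a, 0x84, 0xcd, 0x35, 0xb5, 0xc6, 0xda, 0x3e]
t2 = [0x6a, 0x3e, 0x84, 0x96, 0xcd, 0xc6, 0x35, 0xc7]
t3 = [0x6a, 0x3e, 0x3e, 0x96, 0x84, 0xc6, 0x96, 0xc7]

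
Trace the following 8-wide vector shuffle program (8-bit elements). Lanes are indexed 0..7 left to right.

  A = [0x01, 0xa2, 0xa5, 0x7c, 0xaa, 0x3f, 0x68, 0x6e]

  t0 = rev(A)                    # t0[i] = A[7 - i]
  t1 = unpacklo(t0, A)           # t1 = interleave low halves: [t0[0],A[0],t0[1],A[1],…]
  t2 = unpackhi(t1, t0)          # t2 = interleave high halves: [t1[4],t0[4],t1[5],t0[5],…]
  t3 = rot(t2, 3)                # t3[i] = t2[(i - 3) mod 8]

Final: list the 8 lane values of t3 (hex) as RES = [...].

RES = [0xa2, 0x7c, 0x01, 0x3f, 0x7c, 0xa5, 0xa5, 0xaa]

t0 = [0x6e, 0x68, 0x3f, 0xaa, 0x7c, 0xa5, 0xa2, 0x01]
t1 = [0x6e, 0x01, 0x68, 0xa2, 0x3f, 0xa5, 0xaa, 0x7c]
t2 = [0x3f, 0x7c, 0xa5, 0xa5, 0xaa, 0xa2, 0x7c, 0x01]
t3 = [0xa2, 0x7c, 0x01, 0x3f, 0x7c, 0xa5, 0xa5, 0xaa]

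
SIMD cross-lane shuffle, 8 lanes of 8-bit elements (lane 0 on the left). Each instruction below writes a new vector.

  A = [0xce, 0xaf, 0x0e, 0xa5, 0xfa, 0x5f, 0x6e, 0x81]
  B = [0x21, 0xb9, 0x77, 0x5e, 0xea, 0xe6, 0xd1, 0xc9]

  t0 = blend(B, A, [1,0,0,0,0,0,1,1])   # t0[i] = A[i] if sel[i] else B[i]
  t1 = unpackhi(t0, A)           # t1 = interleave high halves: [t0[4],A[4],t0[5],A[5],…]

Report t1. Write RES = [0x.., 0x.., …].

  t0: ce b9 77 5e ea e6 6e 81
  t1: ea fa e6 5f 6e 6e 81 81

RES = [ 0xea  0xfa  0xe6  0x5f  0x6e  0x6e  0x81  0x81 ]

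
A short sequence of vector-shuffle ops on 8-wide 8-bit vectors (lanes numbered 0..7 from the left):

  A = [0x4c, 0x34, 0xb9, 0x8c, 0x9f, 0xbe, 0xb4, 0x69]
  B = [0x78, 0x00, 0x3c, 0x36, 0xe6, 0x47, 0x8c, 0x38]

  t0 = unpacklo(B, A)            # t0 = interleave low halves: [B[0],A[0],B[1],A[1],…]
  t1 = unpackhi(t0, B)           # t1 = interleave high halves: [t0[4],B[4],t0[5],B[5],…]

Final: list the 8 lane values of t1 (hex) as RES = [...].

RES = [ 0x3c  0xe6  0xb9  0x47  0x36  0x8c  0x8c  0x38 ]

t0 = [0x78, 0x4c, 0x00, 0x34, 0x3c, 0xb9, 0x36, 0x8c]
t1 = [0x3c, 0xe6, 0xb9, 0x47, 0x36, 0x8c, 0x8c, 0x38]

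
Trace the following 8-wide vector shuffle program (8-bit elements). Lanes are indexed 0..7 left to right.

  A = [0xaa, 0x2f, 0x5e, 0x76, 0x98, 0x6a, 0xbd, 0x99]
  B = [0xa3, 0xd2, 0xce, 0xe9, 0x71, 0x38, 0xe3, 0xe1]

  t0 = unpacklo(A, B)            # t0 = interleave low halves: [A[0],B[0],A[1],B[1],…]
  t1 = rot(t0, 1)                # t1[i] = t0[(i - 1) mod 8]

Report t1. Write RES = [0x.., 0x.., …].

RES = [ 0xe9  0xaa  0xa3  0x2f  0xd2  0x5e  0xce  0x76 ]

t0 = [0xaa, 0xa3, 0x2f, 0xd2, 0x5e, 0xce, 0x76, 0xe9]
t1 = [0xe9, 0xaa, 0xa3, 0x2f, 0xd2, 0x5e, 0xce, 0x76]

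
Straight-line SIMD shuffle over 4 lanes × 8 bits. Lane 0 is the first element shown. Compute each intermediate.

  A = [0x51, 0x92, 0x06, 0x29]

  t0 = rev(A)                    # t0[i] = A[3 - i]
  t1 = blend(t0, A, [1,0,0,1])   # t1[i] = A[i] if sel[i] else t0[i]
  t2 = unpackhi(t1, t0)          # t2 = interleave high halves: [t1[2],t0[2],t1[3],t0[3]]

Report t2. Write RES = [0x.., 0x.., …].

RES = [ 0x92  0x92  0x29  0x51 ]

t0 = [0x29, 0x06, 0x92, 0x51]
t1 = [0x51, 0x06, 0x92, 0x29]
t2 = [0x92, 0x92, 0x29, 0x51]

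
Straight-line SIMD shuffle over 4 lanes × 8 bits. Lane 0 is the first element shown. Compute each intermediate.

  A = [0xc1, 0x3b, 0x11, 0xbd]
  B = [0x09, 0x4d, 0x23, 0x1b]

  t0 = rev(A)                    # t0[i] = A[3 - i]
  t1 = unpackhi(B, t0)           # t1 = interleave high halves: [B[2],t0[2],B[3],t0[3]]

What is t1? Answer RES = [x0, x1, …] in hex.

RES = [0x23, 0x3b, 0x1b, 0xc1]

  t0: bd 11 3b c1
  t1: 23 3b 1b c1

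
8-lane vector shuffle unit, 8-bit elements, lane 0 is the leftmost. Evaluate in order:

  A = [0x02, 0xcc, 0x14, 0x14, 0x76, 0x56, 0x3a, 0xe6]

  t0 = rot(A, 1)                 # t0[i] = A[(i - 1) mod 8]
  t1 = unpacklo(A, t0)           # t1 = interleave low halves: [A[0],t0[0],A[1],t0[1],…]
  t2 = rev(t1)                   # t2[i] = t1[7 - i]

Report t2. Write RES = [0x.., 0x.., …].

RES = [0x14, 0x14, 0xcc, 0x14, 0x02, 0xcc, 0xe6, 0x02]

  t0: e6 02 cc 14 14 76 56 3a
  t1: 02 e6 cc 02 14 cc 14 14
  t2: 14 14 cc 14 02 cc e6 02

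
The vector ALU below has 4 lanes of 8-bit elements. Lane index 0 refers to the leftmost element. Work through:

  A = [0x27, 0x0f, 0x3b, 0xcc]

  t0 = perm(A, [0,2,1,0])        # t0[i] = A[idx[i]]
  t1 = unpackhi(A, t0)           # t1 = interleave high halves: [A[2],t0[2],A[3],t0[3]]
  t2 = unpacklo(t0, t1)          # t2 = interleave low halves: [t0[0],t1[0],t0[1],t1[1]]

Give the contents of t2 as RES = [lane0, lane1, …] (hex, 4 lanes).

RES = [0x27, 0x3b, 0x3b, 0x0f]

  t0: 27 3b 0f 27
  t1: 3b 0f cc 27
  t2: 27 3b 3b 0f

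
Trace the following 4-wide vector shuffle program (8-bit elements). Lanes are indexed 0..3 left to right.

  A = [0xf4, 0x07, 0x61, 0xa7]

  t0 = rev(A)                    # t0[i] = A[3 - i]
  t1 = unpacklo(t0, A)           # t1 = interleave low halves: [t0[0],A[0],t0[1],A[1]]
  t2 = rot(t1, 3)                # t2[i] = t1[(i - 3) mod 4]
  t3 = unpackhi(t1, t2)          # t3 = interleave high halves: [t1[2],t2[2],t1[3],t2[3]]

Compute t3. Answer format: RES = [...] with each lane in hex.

RES = [ 0x61  0x07  0x07  0xa7 ]

t0 = [0xa7, 0x61, 0x07, 0xf4]
t1 = [0xa7, 0xf4, 0x61, 0x07]
t2 = [0xf4, 0x61, 0x07, 0xa7]
t3 = [0x61, 0x07, 0x07, 0xa7]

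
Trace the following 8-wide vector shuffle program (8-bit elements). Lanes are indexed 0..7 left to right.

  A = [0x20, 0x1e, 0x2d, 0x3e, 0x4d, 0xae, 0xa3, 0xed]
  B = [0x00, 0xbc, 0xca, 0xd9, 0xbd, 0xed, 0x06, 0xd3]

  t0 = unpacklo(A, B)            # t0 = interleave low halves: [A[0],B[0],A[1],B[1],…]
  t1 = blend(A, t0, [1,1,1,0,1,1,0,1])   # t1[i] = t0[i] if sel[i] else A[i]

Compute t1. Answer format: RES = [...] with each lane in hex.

RES = [0x20, 0x00, 0x1e, 0x3e, 0x2d, 0xca, 0xa3, 0xd9]

  t0: 20 00 1e bc 2d ca 3e d9
  t1: 20 00 1e 3e 2d ca a3 d9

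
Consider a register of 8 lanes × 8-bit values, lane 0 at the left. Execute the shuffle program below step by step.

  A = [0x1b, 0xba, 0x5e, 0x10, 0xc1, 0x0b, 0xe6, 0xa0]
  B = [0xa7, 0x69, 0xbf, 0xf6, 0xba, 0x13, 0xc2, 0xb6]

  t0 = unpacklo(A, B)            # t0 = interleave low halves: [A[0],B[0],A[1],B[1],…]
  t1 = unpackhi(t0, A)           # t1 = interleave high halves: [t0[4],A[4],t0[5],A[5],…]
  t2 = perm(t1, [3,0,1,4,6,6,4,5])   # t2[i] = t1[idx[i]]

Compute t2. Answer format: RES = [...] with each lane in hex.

RES = [0x0b, 0x5e, 0xc1, 0x10, 0xf6, 0xf6, 0x10, 0xe6]

t0 = [0x1b, 0xa7, 0xba, 0x69, 0x5e, 0xbf, 0x10, 0xf6]
t1 = [0x5e, 0xc1, 0xbf, 0x0b, 0x10, 0xe6, 0xf6, 0xa0]
t2 = [0x0b, 0x5e, 0xc1, 0x10, 0xf6, 0xf6, 0x10, 0xe6]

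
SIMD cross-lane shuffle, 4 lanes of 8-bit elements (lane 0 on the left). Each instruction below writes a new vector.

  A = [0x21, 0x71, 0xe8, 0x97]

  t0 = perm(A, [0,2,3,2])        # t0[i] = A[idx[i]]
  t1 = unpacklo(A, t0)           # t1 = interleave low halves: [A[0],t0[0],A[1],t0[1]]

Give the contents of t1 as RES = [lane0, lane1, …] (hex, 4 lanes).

  t0: 21 e8 97 e8
  t1: 21 21 71 e8

RES = [0x21, 0x21, 0x71, 0xe8]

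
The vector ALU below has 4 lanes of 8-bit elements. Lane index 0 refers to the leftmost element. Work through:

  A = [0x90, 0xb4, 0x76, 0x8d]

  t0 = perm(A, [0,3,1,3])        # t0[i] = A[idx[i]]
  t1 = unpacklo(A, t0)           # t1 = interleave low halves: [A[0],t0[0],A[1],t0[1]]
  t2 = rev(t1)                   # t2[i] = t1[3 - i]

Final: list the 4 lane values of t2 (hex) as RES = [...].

RES = [ 0x8d  0xb4  0x90  0x90 ]

t0 = [0x90, 0x8d, 0xb4, 0x8d]
t1 = [0x90, 0x90, 0xb4, 0x8d]
t2 = [0x8d, 0xb4, 0x90, 0x90]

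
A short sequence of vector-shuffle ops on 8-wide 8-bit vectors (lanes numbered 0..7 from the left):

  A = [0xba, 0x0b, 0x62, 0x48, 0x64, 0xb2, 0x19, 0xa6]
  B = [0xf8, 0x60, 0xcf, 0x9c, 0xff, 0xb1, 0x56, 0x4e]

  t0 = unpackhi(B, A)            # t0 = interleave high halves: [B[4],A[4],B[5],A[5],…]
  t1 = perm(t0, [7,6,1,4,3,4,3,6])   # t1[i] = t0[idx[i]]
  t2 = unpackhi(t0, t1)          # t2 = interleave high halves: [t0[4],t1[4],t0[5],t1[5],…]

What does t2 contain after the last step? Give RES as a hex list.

→ t0 |ff|64|b1|b2|56|19|4e|a6|
→ t1 |a6|4e|64|56|b2|56|b2|4e|
→ t2 |56|b2|19|56|4e|b2|a6|4e|

RES = [ 0x56  0xb2  0x19  0x56  0x4e  0xb2  0xa6  0x4e ]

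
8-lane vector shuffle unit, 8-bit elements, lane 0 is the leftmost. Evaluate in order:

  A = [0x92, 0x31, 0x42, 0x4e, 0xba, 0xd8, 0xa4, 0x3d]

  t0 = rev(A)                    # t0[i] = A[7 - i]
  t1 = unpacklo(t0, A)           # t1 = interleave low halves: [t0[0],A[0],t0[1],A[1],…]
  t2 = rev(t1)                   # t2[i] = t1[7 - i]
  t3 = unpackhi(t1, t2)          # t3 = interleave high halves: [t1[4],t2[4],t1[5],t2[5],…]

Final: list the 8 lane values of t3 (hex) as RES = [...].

RES = [ 0xd8  0x31  0x42  0xa4  0xba  0x92  0x4e  0x3d ]

→ t0 |3d|a4|d8|ba|4e|42|31|92|
→ t1 |3d|92|a4|31|d8|42|ba|4e|
→ t2 |4e|ba|42|d8|31|a4|92|3d|
→ t3 |d8|31|42|a4|ba|92|4e|3d|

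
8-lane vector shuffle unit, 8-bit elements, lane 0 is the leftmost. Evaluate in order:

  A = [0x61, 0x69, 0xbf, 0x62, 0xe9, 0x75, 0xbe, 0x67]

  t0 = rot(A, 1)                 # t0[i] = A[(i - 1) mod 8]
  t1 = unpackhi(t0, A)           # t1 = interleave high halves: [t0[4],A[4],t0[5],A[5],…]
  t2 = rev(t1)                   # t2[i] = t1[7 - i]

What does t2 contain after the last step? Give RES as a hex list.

RES = [0x67, 0xbe, 0xbe, 0x75, 0x75, 0xe9, 0xe9, 0x62]

→ t0 |67|61|69|bf|62|e9|75|be|
→ t1 |62|e9|e9|75|75|be|be|67|
→ t2 |67|be|be|75|75|e9|e9|62|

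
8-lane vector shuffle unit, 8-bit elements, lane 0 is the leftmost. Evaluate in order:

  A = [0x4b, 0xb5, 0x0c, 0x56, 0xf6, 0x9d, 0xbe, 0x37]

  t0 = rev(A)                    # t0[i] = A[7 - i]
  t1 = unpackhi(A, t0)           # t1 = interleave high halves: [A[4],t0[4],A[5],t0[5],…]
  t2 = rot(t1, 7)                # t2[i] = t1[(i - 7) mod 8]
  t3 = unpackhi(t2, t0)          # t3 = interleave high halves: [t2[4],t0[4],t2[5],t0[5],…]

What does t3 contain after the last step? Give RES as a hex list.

  t0: 37 be 9d f6 56 0c b5 4b
  t1: f6 56 9d 0c be b5 37 4b
  t2: 56 9d 0c be b5 37 4b f6
  t3: b5 56 37 0c 4b b5 f6 4b

RES = [0xb5, 0x56, 0x37, 0x0c, 0x4b, 0xb5, 0xf6, 0x4b]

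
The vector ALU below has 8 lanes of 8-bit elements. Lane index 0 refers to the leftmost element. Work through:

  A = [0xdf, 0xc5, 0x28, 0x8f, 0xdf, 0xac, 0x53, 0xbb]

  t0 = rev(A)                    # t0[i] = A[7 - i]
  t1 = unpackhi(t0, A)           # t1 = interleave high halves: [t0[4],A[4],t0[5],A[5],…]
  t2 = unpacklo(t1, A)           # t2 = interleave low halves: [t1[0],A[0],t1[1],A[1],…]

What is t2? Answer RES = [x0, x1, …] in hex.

RES = [ 0x8f  0xdf  0xdf  0xc5  0x28  0x28  0xac  0x8f ]

t0 = [0xbb, 0x53, 0xac, 0xdf, 0x8f, 0x28, 0xc5, 0xdf]
t1 = [0x8f, 0xdf, 0x28, 0xac, 0xc5, 0x53, 0xdf, 0xbb]
t2 = [0x8f, 0xdf, 0xdf, 0xc5, 0x28, 0x28, 0xac, 0x8f]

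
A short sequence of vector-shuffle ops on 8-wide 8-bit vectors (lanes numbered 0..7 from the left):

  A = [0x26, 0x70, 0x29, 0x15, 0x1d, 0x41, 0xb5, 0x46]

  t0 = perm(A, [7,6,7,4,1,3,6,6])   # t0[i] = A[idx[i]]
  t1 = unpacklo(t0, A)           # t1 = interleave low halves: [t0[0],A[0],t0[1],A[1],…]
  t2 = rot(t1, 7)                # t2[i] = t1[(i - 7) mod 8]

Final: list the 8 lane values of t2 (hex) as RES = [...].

RES = [ 0x26  0xb5  0x70  0x46  0x29  0x1d  0x15  0x46 ]

  t0: 46 b5 46 1d 70 15 b5 b5
  t1: 46 26 b5 70 46 29 1d 15
  t2: 26 b5 70 46 29 1d 15 46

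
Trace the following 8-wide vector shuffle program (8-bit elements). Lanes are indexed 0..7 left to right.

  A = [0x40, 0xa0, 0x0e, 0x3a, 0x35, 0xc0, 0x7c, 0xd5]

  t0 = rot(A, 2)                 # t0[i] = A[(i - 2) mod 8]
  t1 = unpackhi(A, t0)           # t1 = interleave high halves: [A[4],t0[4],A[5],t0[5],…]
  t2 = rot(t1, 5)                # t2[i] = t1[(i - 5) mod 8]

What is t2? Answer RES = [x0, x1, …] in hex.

RES = [ 0x3a  0x7c  0x35  0xd5  0xc0  0x35  0x0e  0xc0 ]

t0 = [0x7c, 0xd5, 0x40, 0xa0, 0x0e, 0x3a, 0x35, 0xc0]
t1 = [0x35, 0x0e, 0xc0, 0x3a, 0x7c, 0x35, 0xd5, 0xc0]
t2 = [0x3a, 0x7c, 0x35, 0xd5, 0xc0, 0x35, 0x0e, 0xc0]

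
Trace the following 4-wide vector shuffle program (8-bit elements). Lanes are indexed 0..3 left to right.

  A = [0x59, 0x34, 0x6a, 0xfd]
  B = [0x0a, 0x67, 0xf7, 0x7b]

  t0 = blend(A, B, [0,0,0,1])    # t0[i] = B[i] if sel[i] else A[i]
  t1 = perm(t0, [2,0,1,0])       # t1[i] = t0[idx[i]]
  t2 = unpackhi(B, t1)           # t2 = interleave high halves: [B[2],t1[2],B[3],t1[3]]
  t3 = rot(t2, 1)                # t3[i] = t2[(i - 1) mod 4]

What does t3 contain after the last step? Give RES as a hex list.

RES = [0x59, 0xf7, 0x34, 0x7b]

→ t0 |59|34|6a|7b|
→ t1 |6a|59|34|59|
→ t2 |f7|34|7b|59|
→ t3 |59|f7|34|7b|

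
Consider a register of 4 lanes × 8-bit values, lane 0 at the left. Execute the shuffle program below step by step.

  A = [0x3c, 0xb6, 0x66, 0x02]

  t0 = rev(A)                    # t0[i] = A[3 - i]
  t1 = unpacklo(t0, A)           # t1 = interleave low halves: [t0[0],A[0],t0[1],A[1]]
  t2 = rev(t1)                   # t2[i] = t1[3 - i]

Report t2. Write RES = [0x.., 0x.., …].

  t0: 02 66 b6 3c
  t1: 02 3c 66 b6
  t2: b6 66 3c 02

RES = [ 0xb6  0x66  0x3c  0x02 ]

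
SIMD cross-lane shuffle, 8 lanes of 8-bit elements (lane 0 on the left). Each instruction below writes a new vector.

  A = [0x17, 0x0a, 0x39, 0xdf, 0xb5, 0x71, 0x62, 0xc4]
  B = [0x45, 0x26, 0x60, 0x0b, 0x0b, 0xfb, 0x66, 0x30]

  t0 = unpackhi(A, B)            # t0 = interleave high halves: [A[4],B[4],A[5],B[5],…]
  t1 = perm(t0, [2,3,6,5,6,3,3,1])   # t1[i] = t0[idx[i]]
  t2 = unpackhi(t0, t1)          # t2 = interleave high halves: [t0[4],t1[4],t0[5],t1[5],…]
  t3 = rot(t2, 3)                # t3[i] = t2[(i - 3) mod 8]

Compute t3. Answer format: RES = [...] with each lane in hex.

  t0: b5 0b 71 fb 62 66 c4 30
  t1: 71 fb c4 66 c4 fb fb 0b
  t2: 62 c4 66 fb c4 fb 30 0b
  t3: fb 30 0b 62 c4 66 fb c4

RES = [ 0xfb  0x30  0x0b  0x62  0xc4  0x66  0xfb  0xc4 ]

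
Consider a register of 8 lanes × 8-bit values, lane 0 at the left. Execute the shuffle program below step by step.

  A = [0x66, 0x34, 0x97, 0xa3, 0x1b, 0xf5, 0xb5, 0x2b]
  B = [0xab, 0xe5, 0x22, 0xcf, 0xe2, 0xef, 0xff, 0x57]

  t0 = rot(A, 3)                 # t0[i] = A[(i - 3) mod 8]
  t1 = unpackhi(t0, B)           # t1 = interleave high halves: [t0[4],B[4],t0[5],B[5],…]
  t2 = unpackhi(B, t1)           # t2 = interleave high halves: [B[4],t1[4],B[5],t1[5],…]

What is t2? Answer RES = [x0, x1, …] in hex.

RES = [0xe2, 0xa3, 0xef, 0xff, 0xff, 0x1b, 0x57, 0x57]

  t0: f5 b5 2b 66 34 97 a3 1b
  t1: 34 e2 97 ef a3 ff 1b 57
  t2: e2 a3 ef ff ff 1b 57 57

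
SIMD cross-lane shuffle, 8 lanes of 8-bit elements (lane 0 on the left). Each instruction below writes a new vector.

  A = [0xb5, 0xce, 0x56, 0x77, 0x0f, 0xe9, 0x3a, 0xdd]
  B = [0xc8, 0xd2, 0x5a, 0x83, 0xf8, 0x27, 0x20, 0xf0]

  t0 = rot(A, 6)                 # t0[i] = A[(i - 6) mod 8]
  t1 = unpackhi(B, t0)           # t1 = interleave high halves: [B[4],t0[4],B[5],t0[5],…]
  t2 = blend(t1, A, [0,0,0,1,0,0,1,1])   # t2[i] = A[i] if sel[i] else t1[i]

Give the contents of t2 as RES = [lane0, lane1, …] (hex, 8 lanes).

t0 = [0x56, 0x77, 0x0f, 0xe9, 0x3a, 0xdd, 0xb5, 0xce]
t1 = [0xf8, 0x3a, 0x27, 0xdd, 0x20, 0xb5, 0xf0, 0xce]
t2 = [0xf8, 0x3a, 0x27, 0x77, 0x20, 0xb5, 0x3a, 0xdd]

RES = [ 0xf8  0x3a  0x27  0x77  0x20  0xb5  0x3a  0xdd ]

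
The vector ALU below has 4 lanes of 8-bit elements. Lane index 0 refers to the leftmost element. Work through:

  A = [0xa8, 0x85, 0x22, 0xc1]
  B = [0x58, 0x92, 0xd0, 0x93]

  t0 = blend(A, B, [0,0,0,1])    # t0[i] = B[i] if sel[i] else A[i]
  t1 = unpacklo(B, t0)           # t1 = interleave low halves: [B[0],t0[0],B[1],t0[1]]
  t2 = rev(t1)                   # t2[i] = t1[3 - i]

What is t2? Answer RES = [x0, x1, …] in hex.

  t0: a8 85 22 93
  t1: 58 a8 92 85
  t2: 85 92 a8 58

RES = [0x85, 0x92, 0xa8, 0x58]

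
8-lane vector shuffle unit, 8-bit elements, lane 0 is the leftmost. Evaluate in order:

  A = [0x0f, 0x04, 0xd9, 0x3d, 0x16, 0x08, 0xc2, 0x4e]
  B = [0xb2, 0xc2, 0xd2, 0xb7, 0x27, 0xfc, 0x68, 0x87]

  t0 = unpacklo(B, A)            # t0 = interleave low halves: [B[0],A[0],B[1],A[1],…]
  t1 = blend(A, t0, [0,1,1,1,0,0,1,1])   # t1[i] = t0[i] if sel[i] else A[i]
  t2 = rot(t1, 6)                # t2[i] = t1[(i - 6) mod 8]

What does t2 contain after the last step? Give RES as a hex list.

RES = [ 0xc2  0x04  0x16  0x08  0xb7  0x3d  0x0f  0x0f ]

t0 = [0xb2, 0x0f, 0xc2, 0x04, 0xd2, 0xd9, 0xb7, 0x3d]
t1 = [0x0f, 0x0f, 0xc2, 0x04, 0x16, 0x08, 0xb7, 0x3d]
t2 = [0xc2, 0x04, 0x16, 0x08, 0xb7, 0x3d, 0x0f, 0x0f]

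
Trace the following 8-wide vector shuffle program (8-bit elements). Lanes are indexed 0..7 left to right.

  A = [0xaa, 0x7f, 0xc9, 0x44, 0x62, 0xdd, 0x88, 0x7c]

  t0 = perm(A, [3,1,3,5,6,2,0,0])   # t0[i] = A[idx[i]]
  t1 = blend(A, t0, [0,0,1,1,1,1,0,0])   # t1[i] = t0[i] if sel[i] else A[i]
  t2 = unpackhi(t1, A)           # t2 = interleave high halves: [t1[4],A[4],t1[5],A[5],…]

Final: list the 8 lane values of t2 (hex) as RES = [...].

  t0: 44 7f 44 dd 88 c9 aa aa
  t1: aa 7f 44 dd 88 c9 88 7c
  t2: 88 62 c9 dd 88 88 7c 7c

RES = [0x88, 0x62, 0xc9, 0xdd, 0x88, 0x88, 0x7c, 0x7c]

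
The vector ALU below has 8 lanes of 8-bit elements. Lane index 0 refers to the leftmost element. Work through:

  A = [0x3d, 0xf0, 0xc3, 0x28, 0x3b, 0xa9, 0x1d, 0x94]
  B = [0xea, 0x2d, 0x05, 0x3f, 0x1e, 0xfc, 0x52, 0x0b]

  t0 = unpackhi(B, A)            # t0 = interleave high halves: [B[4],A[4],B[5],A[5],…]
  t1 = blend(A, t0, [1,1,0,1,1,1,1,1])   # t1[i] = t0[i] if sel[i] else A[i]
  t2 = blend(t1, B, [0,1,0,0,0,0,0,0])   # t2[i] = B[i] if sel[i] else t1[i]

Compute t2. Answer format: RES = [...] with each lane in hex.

  t0: 1e 3b fc a9 52 1d 0b 94
  t1: 1e 3b c3 a9 52 1d 0b 94
  t2: 1e 2d c3 a9 52 1d 0b 94

RES = [ 0x1e  0x2d  0xc3  0xa9  0x52  0x1d  0x0b  0x94 ]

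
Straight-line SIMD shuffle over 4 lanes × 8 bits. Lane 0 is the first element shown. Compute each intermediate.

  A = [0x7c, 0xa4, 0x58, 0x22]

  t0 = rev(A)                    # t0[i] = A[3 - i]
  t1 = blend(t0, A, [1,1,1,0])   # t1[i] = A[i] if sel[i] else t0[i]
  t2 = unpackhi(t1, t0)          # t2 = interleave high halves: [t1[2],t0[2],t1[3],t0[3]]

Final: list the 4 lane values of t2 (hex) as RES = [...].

→ t0 |22|58|a4|7c|
→ t1 |7c|a4|58|7c|
→ t2 |58|a4|7c|7c|

RES = [ 0x58  0xa4  0x7c  0x7c ]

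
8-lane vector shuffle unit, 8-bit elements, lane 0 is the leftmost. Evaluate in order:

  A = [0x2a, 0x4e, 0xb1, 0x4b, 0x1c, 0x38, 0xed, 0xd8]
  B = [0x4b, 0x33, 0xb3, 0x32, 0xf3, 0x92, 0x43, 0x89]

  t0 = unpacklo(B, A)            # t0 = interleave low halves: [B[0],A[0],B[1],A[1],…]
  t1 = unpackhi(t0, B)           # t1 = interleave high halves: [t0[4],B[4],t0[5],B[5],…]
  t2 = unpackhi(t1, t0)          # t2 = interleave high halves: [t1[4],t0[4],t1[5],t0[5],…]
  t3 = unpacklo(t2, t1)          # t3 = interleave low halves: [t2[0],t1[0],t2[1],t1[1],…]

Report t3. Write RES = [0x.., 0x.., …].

RES = [0x32, 0xb3, 0xb3, 0xf3, 0x43, 0xb1, 0xb1, 0x92]

  t0: 4b 2a 33 4e b3 b1 32 4b
  t1: b3 f3 b1 92 32 43 4b 89
  t2: 32 b3 43 b1 4b 32 89 4b
  t3: 32 b3 b3 f3 43 b1 b1 92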